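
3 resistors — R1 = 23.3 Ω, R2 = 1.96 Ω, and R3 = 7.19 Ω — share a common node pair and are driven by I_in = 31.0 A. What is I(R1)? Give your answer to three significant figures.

Total conductance ΣG = 1/23.3 + 1/1.96 + 1/7.19 = 0.6922 (units of 1/Ω).
Current divider: I(R1) = I_in · G_k/ΣG = 31.0 × (0.04292/0.6922) = 31.0 × 0.06200 = 1.922 A.

I ≈ 1.92 A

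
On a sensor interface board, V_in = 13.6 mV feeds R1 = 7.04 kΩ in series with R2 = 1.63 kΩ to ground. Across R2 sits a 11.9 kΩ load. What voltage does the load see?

R2 ‖ R_L = (1.63 × 11.9)/(1.63 + 11.9) = 1.434 kΩ.
Then V_out = V_in · R2'/(R1 + R2') = 13.6 × 1.434/8.474 = 2.301 mV.

V_out ≈ 2.30 mV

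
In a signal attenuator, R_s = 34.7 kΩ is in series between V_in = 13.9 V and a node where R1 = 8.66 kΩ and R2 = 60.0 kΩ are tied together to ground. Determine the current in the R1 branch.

I ≈ 0.287 mA

Combine the parallel branches: R_p = (1/8.66 + 1/60.0)⁻¹ = 7.568 kΩ.
V_A = 13.9 × 7.568/42.27 = 2.489 V.
Branch current I = V_A/R1 = 2.489/8.66 = 0.2874 mA.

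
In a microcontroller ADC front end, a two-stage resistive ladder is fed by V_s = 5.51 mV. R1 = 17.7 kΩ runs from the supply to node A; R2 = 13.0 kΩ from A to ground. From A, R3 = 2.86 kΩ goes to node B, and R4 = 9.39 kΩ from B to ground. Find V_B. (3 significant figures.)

Node A sees R2 in parallel with the series input of stage 2, R3 + R4 = 12.25 kΩ.
R2 ‖ (R3+R4) = 6.307 kΩ.
V_A = 5.51 × 6.307/(17.7 + 6.307) = 1.448 mV.
V_B = V_A × 0.7665 = 1.110 mV.

V_B ≈ 1.11 mV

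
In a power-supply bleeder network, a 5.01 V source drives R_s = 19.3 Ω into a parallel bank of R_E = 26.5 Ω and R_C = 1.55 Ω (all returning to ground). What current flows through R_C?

Equivalent of the parallel group: R_p = 1.464 Ω.
V_A = 5.01 × 1.464/20.76 = 0.3533 V.
I(R_C) = V_A / R_C = 0.3533/1.55 = 0.2279 A.

I ≈ 0.228 A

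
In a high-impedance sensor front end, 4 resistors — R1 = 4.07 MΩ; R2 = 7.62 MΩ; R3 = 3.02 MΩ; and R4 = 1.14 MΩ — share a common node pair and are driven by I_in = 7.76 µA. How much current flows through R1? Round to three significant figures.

I ≈ 1.20 µA

Total conductance ΣG = 1/4.07 + 1/7.62 + 1/3.02 + 1/1.14 = 1.585 (units of 1/MΩ).
R1 takes the fraction G_k/ΣG = 0.2457/1.585 = 0.1550, so I = 7.76 × 0.1550 = 1.203 µA.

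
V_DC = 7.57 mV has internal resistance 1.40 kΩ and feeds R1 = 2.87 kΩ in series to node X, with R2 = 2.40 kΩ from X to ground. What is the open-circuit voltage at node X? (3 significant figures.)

V_th ≈ 2.72 mV

R1' = 1.40 + 2.87 = 4.270 kΩ (source resistance + R1).
V_th is the unloaded tap voltage: V_DC · R2/(R1'+R2) = 7.57 × 0.3598 = 2.724 mV.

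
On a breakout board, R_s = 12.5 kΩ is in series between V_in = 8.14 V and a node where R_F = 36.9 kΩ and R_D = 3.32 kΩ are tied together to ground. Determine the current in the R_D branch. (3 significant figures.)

I ≈ 0.480 mA

Parallel bank: R_p = 1/(1/36.9 + 1/3.32) = 3.046 kΩ.
V_A = 8.14 × 3.046/15.55 = 1.595 V.
Branch current I = V_A/R_D = 1.595/3.32 = 0.4804 mA.
(Check via current divider: I_total = 0.5236 mA; share G_k/ΣG = 0.9175 → same result.)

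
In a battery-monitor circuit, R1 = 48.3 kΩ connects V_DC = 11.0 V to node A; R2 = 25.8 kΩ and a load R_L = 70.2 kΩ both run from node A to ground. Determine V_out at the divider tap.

V_out ≈ 3.09 V

First combine the lower leg with the load: R2 ‖ R_L = 18.87 kΩ.
Now apply the divider: V_out = 11.0 × 0.2809 = 3.090 V.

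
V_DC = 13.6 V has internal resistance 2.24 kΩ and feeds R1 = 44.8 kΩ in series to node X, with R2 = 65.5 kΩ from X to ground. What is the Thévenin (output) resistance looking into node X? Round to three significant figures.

R1' = 2.24 + 44.8 = 47.04 kΩ (source resistance + R1).
Zeroing V_DC shorts the top of R1' to ground, so R_th = R1' ‖ R2 = 27.38 kΩ.

R_th ≈ 27.4 kΩ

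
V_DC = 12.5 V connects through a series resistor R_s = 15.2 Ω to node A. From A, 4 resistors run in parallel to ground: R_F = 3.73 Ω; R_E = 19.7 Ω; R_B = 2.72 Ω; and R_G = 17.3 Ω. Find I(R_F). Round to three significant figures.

Equivalent of the parallel group: R_p = 1.344 Ω.
Node voltage V_A = V_DC · R_p/(R_s + R_p) = 12.5 × 0.08121 = 1.015 V.
Branch current I = V_A/R_F = 1.015/3.73 = 0.2722 A.
(Equivalently: I_total = 0.7556 A, then current-divider fraction G_k/ΣG = 0.3602.)

I ≈ 0.272 A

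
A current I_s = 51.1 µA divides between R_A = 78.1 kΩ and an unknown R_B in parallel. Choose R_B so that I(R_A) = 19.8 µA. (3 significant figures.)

R_B ≈ 49.4 kΩ

In a two-way split, I_A/I_s = R_B/(R_A + R_B).
With f = 0.3875, R_B = R_A · f/(1−f) = 78.1 × 0.6326 = 49.41 kΩ.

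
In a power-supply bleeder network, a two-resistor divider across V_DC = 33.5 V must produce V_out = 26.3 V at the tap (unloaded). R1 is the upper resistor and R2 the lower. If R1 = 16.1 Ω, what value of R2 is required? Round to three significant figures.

R2 ≈ 58.8 Ω

The divider ratio is R2/(R1+R2) = 26.3/33.5 = 0.7851.
Rearranging, R2 = R1·k/(1−k) = 16.1 × 3.653 = 58.81 Ω.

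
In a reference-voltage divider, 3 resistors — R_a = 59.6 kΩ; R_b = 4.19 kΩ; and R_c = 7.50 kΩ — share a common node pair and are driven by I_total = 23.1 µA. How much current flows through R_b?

I ≈ 14.2 µA

Conductances: ΣG = 1/59.6 + 1/4.19 + 1/7.50 = 0.3888 (1/kΩ).
By the current-divider rule, I = I_total · G_k/ΣG = 23.1 × 0.6139 = 14.18 µA.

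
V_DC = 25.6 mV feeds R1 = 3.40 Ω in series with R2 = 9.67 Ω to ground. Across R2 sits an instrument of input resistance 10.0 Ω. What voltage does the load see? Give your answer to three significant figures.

First combine the lower leg with the load: R2 ‖ R_L = 4.916 Ω.
Now apply the divider: V_out = 25.6 × 0.5912 = 15.13 mV.
(Unloaded it would be 18.9 mV; the load pulls it down.)

V_out ≈ 15.1 mV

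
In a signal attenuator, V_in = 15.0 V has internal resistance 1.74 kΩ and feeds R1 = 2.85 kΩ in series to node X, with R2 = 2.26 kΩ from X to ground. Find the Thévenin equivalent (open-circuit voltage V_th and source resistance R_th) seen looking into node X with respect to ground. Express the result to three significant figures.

R1' = 1.74 + 2.85 = 4.590 kΩ (source resistance + R1).
V_th is the unloaded tap voltage: V_in · R2/(R1'+R2) = 15.0 × 0.3299 = 4.949 V.
With V_in suppressed (replaced by a short), R_th = R1' ‖ R2 = (4.590 × 2.26)/(4.590 + 2.26) = 1.514 kΩ.

V_th ≈ 4.95 V, R_th ≈ 1.51 kΩ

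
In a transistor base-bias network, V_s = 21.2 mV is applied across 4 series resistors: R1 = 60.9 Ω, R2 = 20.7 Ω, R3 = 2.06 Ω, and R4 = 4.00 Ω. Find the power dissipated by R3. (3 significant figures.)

ΣR = 87.66 Ω → I = 21.2/87.66 = 0.2418 mA.
P(R3) = I²·R3 = (0.2418)² × 2.06 = 0.1205 µW.

P ≈ 0.120 µW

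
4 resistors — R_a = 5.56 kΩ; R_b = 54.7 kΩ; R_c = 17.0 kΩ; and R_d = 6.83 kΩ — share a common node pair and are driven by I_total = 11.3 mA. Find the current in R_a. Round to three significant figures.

Total conductance ΣG = 1/5.56 + 1/54.7 + 1/17.0 + 1/6.83 = 0.4034 (units of 1/kΩ).
R_a takes the fraction G_k/ΣG = 0.1799/0.4034 = 0.4459, so I = 11.3 × 0.4459 = 5.038 mA.

I ≈ 5.04 mA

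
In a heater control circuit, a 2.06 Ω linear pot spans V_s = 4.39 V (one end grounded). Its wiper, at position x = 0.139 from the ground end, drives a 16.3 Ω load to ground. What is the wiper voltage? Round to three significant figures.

The pot divides into 1.774 Ω above the wiper and 0.2863 Ω below.
(x·R_p) ‖ R_L = 0.2814 Ω.
V_out = 4.39 × 0.2814/(1.774 + 0.2814) = 0.6011 V.
(Unloaded: V_out = x·V_s = 0.610 V.)

V_out ≈ 0.601 V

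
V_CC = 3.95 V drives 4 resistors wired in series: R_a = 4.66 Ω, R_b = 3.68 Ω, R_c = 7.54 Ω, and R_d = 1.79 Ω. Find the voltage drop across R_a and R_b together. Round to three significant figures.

Series total: ΣR = 4.66 + 3.68 + 7.54 + 1.79 = 17.67 Ω.
R_{R_a..R_b} = 4.66 + 3.68 = 8.340 Ω.
V = V_CC · R/ΣR = 3.95 × 0.4720 = 1.864 V.

V ≈ 1.86 V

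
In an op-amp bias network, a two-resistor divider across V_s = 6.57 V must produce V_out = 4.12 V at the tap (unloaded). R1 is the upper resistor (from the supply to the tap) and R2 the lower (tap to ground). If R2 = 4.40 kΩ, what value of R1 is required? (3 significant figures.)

R1 ≈ 2.62 kΩ

V_out/V_s = R2/(R1+R2) = 0.6271.
R1 = R2·(1/k − 1) = 4.40 × 0.5947 = 2.617 kΩ.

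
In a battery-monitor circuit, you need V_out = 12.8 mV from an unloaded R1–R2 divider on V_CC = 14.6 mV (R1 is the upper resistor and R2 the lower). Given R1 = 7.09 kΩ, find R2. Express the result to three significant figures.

V_out/V_CC = R2/(R1+R2) = 0.8767.
Rearranging, R2 = R1·k/(1−k) = 7.09 × 7.111 = 50.42 kΩ.

R2 ≈ 50.4 kΩ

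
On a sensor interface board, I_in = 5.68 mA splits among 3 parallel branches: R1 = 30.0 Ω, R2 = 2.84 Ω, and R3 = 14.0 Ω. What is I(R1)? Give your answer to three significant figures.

I ≈ 0.414 mA

Conductances: ΣG = 1/30.0 + 1/2.84 + 1/14.0 = 0.4569 (1/Ω).
By the current-divider rule, I = I_in · G_k/ΣG = 5.68 × 0.07296 = 0.4144 mA.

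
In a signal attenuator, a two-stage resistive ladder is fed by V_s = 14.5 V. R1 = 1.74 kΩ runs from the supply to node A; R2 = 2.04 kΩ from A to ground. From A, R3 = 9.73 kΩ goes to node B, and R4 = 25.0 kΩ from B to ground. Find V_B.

Node A sees R2 in parallel with the series input of stage 2, R3 + R4 = 34.73 kΩ.
Effective lower resistance at A: R2 ‖ 34.73 = 1.927 kΩ.
So V_A = 14.5 × 0.5255 = 7.619 V.
V_B = V_A × 0.7198 = 5.485 V.

V_B ≈ 5.48 V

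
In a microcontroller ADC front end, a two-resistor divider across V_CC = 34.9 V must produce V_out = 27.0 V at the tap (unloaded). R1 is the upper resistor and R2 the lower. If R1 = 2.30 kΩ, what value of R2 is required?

The divider ratio is R2/(R1+R2) = 27.0/34.9 = 0.7736.
R2 = R1 · 0.7736/(1 − 0.7736) = 7.861 kΩ.

R2 ≈ 7.86 kΩ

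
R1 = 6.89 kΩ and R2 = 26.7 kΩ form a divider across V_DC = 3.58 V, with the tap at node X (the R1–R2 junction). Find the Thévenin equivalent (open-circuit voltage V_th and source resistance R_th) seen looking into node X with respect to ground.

With X open, the divider is unloaded: V_th = 3.58 × 26.7/33.59 = 2.846 V.
With V_DC suppressed (replaced by a short), R_th = R1 ‖ R2 = (6.890 × 26.7)/(6.890 + 26.7) = 5.477 kΩ.

V_th ≈ 2.85 V, R_th ≈ 5.48 kΩ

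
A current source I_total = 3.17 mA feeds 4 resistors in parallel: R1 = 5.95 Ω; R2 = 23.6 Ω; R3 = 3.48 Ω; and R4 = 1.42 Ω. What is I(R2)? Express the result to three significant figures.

I ≈ 0.112 mA

Total conductance ΣG = 1/5.95 + 1/23.6 + 1/3.48 + 1/1.42 = 1.202 (units of 1/Ω).
Current divider: I(R2) = I_total · G_k/ΣG = 3.17 × (0.04237/1.202) = 3.17 × 0.03525 = 0.1117 mA.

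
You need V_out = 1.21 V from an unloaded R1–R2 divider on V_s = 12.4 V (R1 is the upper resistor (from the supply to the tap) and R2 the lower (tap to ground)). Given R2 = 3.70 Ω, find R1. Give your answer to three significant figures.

R1 ≈ 34.2 Ω

The divider ratio is R2/(R1+R2) = 1.21/12.4 = 0.09758.
R1 = R2·(1/k − 1) = 3.70 × 9.248 = 34.22 Ω.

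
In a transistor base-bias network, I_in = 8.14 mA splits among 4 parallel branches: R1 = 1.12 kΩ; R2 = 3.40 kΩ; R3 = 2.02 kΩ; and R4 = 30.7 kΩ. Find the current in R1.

ΣG = 1/1.12 + 1/3.40 + 1/2.02 + 1/30.7 = 1.715.
Current divider: I(R1) = I_in · G_k/ΣG = 8.14 × (0.8929/1.715) = 8.14 × 0.5207 = 4.239 mA.

I ≈ 4.24 mA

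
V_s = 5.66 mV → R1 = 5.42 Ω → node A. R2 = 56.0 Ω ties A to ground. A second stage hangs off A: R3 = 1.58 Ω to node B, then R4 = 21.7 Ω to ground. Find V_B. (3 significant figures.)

V_B ≈ 3.97 mV

Looking into the second stage from A: R3 + R4 = 23.28 Ω appears in parallel with R2.
R2 ‖ (R3+R4) = 16.44 Ω.
V_A = 5.66 × 16.44/(5.42 + 16.44) = 4.257 mV.
Stage 2 is unloaded, so V_B = V_A · R4/(R3+R4) = 4.257 × 21.7/23.28 = 3.968 mV.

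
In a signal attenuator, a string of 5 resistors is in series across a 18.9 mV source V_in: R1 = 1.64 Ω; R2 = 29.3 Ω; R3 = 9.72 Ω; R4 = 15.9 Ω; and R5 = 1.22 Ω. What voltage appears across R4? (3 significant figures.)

V ≈ 5.20 mV

ΣR = 1.64 + 29.3 + 9.72 + 15.9 + 1.22 = 57.78 Ω.
By the voltage-divider rule, V = 18.9 × 15.90/57.78 = 5.201 mV.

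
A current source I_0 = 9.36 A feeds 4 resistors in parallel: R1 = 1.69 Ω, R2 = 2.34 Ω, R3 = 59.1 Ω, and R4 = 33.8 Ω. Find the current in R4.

I ≈ 0.260 A

Conductances: ΣG = 1/1.69 + 1/2.34 + 1/59.1 + 1/33.8 = 1.066 (1/Ω).
By the current-divider rule, I = I_0 · G_k/ΣG = 9.36 × 0.02777 = 0.2599 A.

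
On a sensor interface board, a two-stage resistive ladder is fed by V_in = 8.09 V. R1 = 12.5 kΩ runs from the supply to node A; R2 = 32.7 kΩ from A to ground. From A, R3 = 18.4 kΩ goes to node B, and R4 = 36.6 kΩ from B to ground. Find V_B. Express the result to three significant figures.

The second stage (R3 + R4 = 55.00 kΩ) loads node A in parallel with R2.
Effective lower resistance at A: R2 ‖ 55.00 = 20.51 kΩ.
So V_A = 8.09 × 0.6213 = 5.026 V.
Stage 2 is unloaded, so V_B = V_A · R4/(R3+R4) = 5.026 × 36.6/55.00 = 3.345 V.

V_B ≈ 3.34 V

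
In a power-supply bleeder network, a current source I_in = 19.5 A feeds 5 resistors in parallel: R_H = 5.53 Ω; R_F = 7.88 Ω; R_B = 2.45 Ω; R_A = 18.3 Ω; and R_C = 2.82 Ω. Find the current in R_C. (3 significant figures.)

I ≈ 6.15 A

ΣG = 1/5.53 + 1/7.88 + 1/2.45 + 1/18.3 + 1/2.82 = 1.125.
R_C takes the fraction G_k/ΣG = 0.3546/1.125 = 0.3152, so I = 19.5 × 0.3152 = 6.146 A.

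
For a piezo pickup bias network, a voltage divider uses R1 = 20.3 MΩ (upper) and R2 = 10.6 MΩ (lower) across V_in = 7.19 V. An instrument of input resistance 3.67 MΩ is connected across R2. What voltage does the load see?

The load sits in parallel with R2, giving an effective lower resistance R2' = R2·R_L/(R2+R_L) = 2.726 MΩ.
Then V_out = V_in · R2'/(R1 + R2') = 7.19 × 2.726/23.03 = 0.8512 V.

V_out ≈ 0.851 V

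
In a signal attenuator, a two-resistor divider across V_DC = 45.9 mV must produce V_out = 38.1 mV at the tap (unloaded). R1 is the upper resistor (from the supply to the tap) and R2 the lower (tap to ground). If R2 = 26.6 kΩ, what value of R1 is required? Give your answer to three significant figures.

V_out/V_DC = R2/(R1+R2) = 0.8301.
R1 = R2·(1/k − 1) = 26.6 × 0.2047 = 5.446 kΩ.

R1 ≈ 5.45 kΩ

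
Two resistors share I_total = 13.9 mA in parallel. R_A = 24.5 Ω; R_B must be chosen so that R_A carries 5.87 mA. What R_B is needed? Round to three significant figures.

R_B ≈ 17.9 Ω

In a two-way split, I_A/I_total = R_B/(R_A + R_B).
5.87/13.9 = R_B/(R_A + R_B) → R_B = R_A · (0.4223)/(1 − 0.4223) = 24.5 × 0.7310 = 17.91 Ω.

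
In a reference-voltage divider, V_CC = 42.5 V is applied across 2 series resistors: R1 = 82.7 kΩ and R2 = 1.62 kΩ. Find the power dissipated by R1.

P ≈ 21.0 mW

Series current I = V_CC/ΣR = 42.5/84.32 = 0.5040 mA.
P(R1) = I²·R1 = (0.5040)² × 82.7 = 21.01 mW.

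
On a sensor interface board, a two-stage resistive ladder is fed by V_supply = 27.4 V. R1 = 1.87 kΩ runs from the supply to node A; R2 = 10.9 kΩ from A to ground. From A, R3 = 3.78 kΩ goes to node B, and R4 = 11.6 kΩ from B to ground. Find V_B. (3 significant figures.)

V_B ≈ 16.0 V

Node A sees R2 in parallel with the series input of stage 2, R3 + R4 = 15.38 kΩ.
Effective lower resistance at A: R2 ‖ 15.38 = 6.379 kΩ.
So V_A = 27.4 × 0.7733 = 21.19 V.
Stage 2 is unloaded, so V_B = V_A · R4/(R3+R4) = 21.19 × 11.6/15.38 = 15.98 V.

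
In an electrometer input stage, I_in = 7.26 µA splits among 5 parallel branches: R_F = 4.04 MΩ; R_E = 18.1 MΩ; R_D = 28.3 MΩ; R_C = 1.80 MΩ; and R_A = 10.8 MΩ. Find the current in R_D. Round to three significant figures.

I ≈ 0.260 µA

Total conductance ΣG = 1/4.04 + 1/18.1 + 1/28.3 + 1/1.80 + 1/10.8 = 0.9863 (units of 1/MΩ).
Current divider: I(R_D) = I_in · G_k/ΣG = 7.26 × (0.03534/0.9863) = 7.26 × 0.03583 = 0.2601 µA.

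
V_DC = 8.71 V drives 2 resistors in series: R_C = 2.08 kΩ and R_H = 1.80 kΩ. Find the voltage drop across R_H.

Total series resistance ΣR = 2.08 + 1.80 = 3.880 kΩ.
V = V_DC · R/ΣR = 8.71 × 0.4639 = 4.041 V.

V ≈ 4.04 V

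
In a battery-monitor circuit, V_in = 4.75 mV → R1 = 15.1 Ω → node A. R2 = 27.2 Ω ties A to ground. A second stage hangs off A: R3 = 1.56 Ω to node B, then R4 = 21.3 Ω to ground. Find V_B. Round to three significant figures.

The second stage (R3 + R4 = 22.86 Ω) loads node A in parallel with R2.
R2 ‖ (R3+R4) = 12.42 Ω.
V_A = 4.75 × 12.42/(15.1 + 12.42) = 2.144 mV.
Stage 2 is unloaded, so V_B = V_A · R4/(R3+R4) = 2.144 × 21.3/22.86 = 1.998 mV.

V_B ≈ 2.00 mV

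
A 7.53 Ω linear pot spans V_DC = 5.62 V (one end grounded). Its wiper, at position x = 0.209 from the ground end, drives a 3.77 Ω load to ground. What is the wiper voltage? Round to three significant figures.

V_out ≈ 0.883 V

The pot divides into 5.956 Ω above the wiper and 1.574 Ω below.
Lower segment in parallel with the load: 1.574 ‖ 3.77 = 1.110 Ω.
V_out = 5.62 × 1.110/(5.956 + 1.110) = 0.8830 V.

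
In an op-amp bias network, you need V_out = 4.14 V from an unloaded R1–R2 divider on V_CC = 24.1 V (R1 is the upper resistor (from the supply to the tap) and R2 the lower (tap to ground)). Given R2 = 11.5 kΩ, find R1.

The divider ratio is R2/(R1+R2) = 4.14/24.1 = 0.1718.
Rearranging, R1 = R2·(1−k)/k = 11.5 × 4.821 = 55.44 kΩ.

R1 ≈ 55.4 kΩ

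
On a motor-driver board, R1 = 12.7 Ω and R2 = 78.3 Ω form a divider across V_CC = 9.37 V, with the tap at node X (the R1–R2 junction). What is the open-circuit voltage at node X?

Open-circuit (no load on X): V_th = V_CC · R2/(R1 + R2) = 9.37 × 78.3/(12.70 + 78.3) = 8.062 V.

V_th ≈ 8.06 V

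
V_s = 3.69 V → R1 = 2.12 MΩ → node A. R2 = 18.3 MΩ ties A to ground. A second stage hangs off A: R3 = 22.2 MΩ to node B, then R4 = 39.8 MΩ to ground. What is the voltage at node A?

V_A ≈ 3.21 V

Node A sees R2 in parallel with the series input of stage 2, R3 + R4 = 62.00 MΩ.
Effective lower resistance at A: R2 ‖ 62.00 = 14.13 MΩ.
So V_A = 3.69 × 0.8695 = 3.209 V.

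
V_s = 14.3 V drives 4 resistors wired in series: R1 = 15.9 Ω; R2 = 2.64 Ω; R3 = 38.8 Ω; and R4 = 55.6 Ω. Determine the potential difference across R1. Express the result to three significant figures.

ΣR = 15.9 + 2.64 + 38.8 + 55.6 = 112.9 Ω.
V = V_s · R/ΣR = 14.3 × 0.1408 = 2.013 V.

V ≈ 2.01 V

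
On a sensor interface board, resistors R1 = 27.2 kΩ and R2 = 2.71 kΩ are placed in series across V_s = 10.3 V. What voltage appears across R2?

Series total: ΣR = 27.2 + 2.71 = 29.91 kΩ.
V = V_s · R/ΣR = 10.3 × 0.09061 = 0.9332 V.

V ≈ 0.933 V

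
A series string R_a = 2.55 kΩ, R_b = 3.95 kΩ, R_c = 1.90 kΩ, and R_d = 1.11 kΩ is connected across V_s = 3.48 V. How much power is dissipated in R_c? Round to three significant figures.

ΣR = 9.510 kΩ → I = 3.48/9.510 = 0.3659 mA.
V(R_c) = I·R = 0.6953 V; P = V·I = 0.6953 × 0.3659 = 0.2544 mW.

P ≈ 0.254 mW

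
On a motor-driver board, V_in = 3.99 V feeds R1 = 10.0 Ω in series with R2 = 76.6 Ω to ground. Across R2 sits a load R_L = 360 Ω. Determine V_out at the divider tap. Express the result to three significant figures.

V_out ≈ 3.44 V

R2 ‖ R_L = (76.6 × 360)/(76.6 + 360) = 63.16 Ω.
Now apply the divider: V_out = 3.99 × 0.8633 = 3.445 V.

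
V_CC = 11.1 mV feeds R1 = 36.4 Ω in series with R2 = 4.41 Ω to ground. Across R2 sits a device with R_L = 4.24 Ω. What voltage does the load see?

V_out ≈ 0.622 mV

R2 ‖ R_L = (4.41 × 4.24)/(4.41 + 4.24) = 2.162 Ω.
Voltage divider with the loaded lower leg: V_out = 11.1 × 2.162/(36.4 + 2.162) = 11.1 × 0.05606 = 0.6222 mV.
(Unloaded it would be 1.20 mV; the load pulls it down.)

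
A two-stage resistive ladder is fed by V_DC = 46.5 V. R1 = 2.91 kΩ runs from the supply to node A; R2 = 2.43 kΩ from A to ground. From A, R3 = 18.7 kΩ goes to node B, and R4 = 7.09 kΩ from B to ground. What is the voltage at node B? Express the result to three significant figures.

The second stage (R3 + R4 = 25.79 kΩ) loads node A in parallel with R2.
R2 ‖ (R3+R4) = 2.221 kΩ.
First divider: V_A = V_DC · 2.221/(2.91 + 2.221) = 20.13 V.
Then the unloaded second divider: V_B = V_A × R4/(R3+R4) = 20.13 × 0.2749 = 5.533 V.

V_B ≈ 5.53 V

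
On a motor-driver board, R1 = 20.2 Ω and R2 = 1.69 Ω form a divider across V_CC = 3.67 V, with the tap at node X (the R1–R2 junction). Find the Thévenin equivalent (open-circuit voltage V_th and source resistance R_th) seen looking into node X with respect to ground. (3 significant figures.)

V_th ≈ 0.283 V, R_th ≈ 1.56 Ω

Open-circuit (no load on X): V_th = V_CC · R2/(R1 + R2) = 3.67 × 1.69/(20.20 + 1.69) = 0.2833 V.
Zeroing V_CC shorts the top of R1 to ground, so R_th = R1 ‖ R2 = 1.560 Ω.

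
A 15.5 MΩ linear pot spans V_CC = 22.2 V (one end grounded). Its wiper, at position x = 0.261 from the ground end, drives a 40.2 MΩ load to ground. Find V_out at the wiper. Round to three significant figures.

V_out ≈ 5.39 V

The pot divides into 11.45 MΩ above the wiper and 4.046 MΩ below.
R_L loads the lower segment: effective lower R = 3.676 MΩ.
Then V_out = V_CC · 3.676/(11.45 + 3.676) = 5.393 V.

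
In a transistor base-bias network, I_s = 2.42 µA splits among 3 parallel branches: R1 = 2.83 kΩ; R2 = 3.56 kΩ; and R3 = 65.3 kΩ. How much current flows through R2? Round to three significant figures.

I ≈ 1.05 µA

Conductances: ΣG = 1/2.83 + 1/3.56 + 1/65.3 = 0.6496 (1/kΩ).
R2 takes the fraction G_k/ΣG = 0.2809/0.6496 = 0.4324, so I = 2.42 × 0.4324 = 1.047 µA.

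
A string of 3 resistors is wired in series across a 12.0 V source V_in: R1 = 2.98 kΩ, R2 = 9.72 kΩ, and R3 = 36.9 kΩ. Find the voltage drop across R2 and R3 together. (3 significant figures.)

Total series resistance ΣR = 2.98 + 9.72 + 36.9 = 49.60 kΩ.
R_{R2..R3} = 9.72 + 36.9 = 46.62 kΩ.
Voltage divider: V = V_in · (46.62 / 49.60) = 12.0 × 0.9399 = 11.28 V.

V ≈ 11.3 V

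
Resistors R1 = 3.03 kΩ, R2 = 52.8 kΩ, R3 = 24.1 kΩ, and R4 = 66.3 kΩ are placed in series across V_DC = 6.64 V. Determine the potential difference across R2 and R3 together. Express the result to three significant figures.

V ≈ 3.49 V

ΣR = 3.03 + 52.8 + 24.1 + 66.3 = 146.2 kΩ.
R_{R2..R3} = 52.8 + 24.1 = 76.90 kΩ.
By the voltage-divider rule, V = 6.64 × 76.90/146.2 = 3.492 V.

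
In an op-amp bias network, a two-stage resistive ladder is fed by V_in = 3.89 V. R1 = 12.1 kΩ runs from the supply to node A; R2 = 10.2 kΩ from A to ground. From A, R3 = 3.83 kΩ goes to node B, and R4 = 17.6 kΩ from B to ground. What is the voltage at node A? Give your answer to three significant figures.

Looking into the second stage from A: R3 + R4 = 21.43 kΩ appears in parallel with R2.
Effective lower resistance at A: R2 ‖ 21.43 = 6.911 kΩ.
First divider: V_A = V_in · 6.911/(12.1 + 6.911) = 1.414 V.

V_A ≈ 1.41 V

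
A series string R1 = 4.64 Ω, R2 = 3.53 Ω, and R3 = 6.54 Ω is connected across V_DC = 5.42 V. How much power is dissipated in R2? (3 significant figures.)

P ≈ 0.479 W

Series current I = V_DC/ΣR = 5.42/14.71 = 0.3685 A.
P(R2) = I²·R2 = (0.3685)² × 3.53 = 0.4792 W.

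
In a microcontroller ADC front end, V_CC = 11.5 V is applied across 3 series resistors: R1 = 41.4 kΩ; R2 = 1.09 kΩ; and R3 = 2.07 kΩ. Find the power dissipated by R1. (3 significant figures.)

P ≈ 2.76 mW

The common current is I = 11.5/44.56 = 0.2581 mA.
V(R1) = I·R = 10.68 V; P = V·I = 10.68 × 0.2581 = 2.757 mW.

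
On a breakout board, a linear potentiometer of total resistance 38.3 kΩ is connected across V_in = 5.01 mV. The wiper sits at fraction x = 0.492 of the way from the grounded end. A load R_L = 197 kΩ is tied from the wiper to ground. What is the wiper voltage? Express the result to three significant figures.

The pot divides into 19.46 kΩ above the wiper and 18.84 kΩ below.
(x·R_p) ‖ R_L = 17.20 kΩ.
Loaded-divider output: V_out = 5.01 × 0.4692 = 2.351 mV.
(Unloaded: V_out = x·V_in = 2.46 mV.)

V_out ≈ 2.35 mV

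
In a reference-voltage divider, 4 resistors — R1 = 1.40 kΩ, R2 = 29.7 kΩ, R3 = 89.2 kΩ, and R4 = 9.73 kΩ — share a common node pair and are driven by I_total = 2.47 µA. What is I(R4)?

Conductances: ΣG = 1/1.40 + 1/29.7 + 1/89.2 + 1/9.73 = 0.8619 (1/kΩ).
Current divider: I(R4) = I_total · G_k/ΣG = 2.47 × (0.1028/0.8619) = 2.47 × 0.1192 = 0.2945 µA.

I ≈ 0.295 µA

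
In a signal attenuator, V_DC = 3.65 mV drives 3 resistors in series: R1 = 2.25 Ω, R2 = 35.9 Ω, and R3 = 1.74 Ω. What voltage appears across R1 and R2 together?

Series total: ΣR = 2.25 + 35.9 + 1.74 = 39.89 Ω.
R_{R1..R2} = 2.25 + 35.9 = 38.15 Ω.
V = V_DC · R/ΣR = 3.65 × 0.9564 = 3.491 mV.

V ≈ 3.49 mV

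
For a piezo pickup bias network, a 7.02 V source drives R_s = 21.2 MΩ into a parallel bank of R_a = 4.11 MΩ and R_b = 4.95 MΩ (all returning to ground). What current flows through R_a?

I ≈ 0.164 µA

Combine the parallel branches: R_p = (1/4.11 + 1/4.95)⁻¹ = 2.246 MΩ.
V_A by voltage divider: V_A = 7.02 × 2.246/(21.2 + 2.246) = 0.6724 V.
I(R_a) = V_A / R_a = 0.6724/4.11 = 0.1636 µA.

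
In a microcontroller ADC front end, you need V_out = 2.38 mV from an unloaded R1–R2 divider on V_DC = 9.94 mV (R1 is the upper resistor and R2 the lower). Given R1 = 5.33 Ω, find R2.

The divider ratio is R2/(R1+R2) = 2.38/9.94 = 0.2394.
R2 = R1 · 0.2394/(1 − 0.2394) = 1.678 Ω.

R2 ≈ 1.68 Ω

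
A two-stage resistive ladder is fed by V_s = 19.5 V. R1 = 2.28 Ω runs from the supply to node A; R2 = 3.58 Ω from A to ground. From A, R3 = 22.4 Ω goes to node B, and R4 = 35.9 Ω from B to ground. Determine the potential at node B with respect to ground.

V_B ≈ 7.16 V

Looking into the second stage from A: R3 + R4 = 58.30 Ω appears in parallel with R2.
Effective lower resistance at A: R2 ‖ 58.30 = 3.373 Ω.
First divider: V_A = V_s · 3.373/(2.28 + 3.373) = 11.63 V.
V_B = V_A × 0.6158 = 7.165 V.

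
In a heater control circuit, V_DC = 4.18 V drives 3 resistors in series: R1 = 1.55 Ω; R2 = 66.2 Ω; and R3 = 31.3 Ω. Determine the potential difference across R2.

Series total: ΣR = 1.55 + 66.2 + 31.3 = 99.05 Ω.
Voltage divider: V = V_DC · (66.20 / 99.05) = 4.18 × 0.6683 = 2.794 V.

V ≈ 2.79 V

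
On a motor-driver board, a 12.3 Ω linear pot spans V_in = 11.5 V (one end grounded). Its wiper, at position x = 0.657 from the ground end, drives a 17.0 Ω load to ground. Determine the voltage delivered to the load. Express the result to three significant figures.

V_out ≈ 6.50 V

Split the track: R_lower = x·R_p = 8.081 Ω, R_upper = (1−x)·R_p = 4.219 Ω.
(x·R_p) ‖ R_L = 5.477 Ω.
V_out = 11.5 × 5.477/(4.219 + 5.477) = 6.496 V.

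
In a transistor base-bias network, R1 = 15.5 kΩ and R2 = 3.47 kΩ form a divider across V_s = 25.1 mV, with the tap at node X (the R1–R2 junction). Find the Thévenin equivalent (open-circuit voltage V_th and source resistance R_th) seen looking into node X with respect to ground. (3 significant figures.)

Open-circuit (no load on X): V_th = V_s · R2/(R1 + R2) = 25.1 × 3.47/(15.50 + 3.47) = 4.591 mV.
Zeroing V_s shorts the top of R1 to ground, so R_th = R1 ‖ R2 = 2.835 kΩ.

V_th ≈ 4.59 mV, R_th ≈ 2.84 kΩ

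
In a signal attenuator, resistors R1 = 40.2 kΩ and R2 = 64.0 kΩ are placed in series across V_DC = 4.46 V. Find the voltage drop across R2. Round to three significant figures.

V ≈ 2.74 V

Series total: ΣR = 40.2 + 64.0 = 104.2 kΩ.
V = V_DC · R/ΣR = 4.46 × 0.6142 = 2.739 V.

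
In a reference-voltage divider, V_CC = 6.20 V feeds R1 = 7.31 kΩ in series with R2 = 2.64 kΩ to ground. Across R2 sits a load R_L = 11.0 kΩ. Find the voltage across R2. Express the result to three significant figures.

The load sits in parallel with R2, giving an effective lower resistance R2' = R2·R_L/(R2+R_L) = 2.129 kΩ.
Then V_out = V_CC · R2'/(R1 + R2') = 6.20 × 2.129/9.439 = 1.398 V.
(Unloaded it would be 1.65 V; the load pulls it down.)

V_out ≈ 1.40 V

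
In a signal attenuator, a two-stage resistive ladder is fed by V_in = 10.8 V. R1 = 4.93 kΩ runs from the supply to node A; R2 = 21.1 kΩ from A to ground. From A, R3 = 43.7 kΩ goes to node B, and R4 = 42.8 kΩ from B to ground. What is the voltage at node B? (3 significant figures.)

Node A sees R2 in parallel with the series input of stage 2, R3 + R4 = 86.50 kΩ.
Effective lower resistance at A: R2 ‖ 86.50 = 16.96 kΩ.
So V_A = 10.8 × 0.7748 = 8.368 V.
V_B = V_A × 0.4948 = 4.140 V.

V_B ≈ 4.14 V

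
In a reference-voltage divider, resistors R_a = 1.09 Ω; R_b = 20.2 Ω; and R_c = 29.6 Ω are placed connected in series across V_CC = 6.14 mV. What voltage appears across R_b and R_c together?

V ≈ 6.01 mV

ΣR = 1.09 + 20.2 + 29.6 = 50.89 Ω.
R_{R_b..R_c} = 20.2 + 29.6 = 49.80 Ω.
V = V_CC · R/ΣR = 6.14 × 0.9786 = 6.008 mV.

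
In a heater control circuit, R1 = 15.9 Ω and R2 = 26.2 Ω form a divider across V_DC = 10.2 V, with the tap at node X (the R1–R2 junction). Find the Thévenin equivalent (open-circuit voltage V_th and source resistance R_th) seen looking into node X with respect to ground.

V_th is the unloaded tap voltage: V_DC · R2/(R1+R2) = 10.2 × 0.6223 = 6.348 V.
Zeroing V_DC shorts the top of R1 to ground, so R_th = R1 ‖ R2 = 9.895 Ω.

V_th ≈ 6.35 V, R_th ≈ 9.90 Ω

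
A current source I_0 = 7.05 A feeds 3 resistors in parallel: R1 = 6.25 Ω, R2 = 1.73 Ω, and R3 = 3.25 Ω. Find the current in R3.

I ≈ 2.07 A

Total conductance ΣG = 1/6.25 + 1/1.73 + 1/3.25 = 1.046 (units of 1/Ω).
By the current-divider rule, I = I_0 · G_k/ΣG = 7.05 × 0.2942 = 2.074 A.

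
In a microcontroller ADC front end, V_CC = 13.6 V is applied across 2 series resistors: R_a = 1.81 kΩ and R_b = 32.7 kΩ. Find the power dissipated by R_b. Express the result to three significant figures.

P ≈ 5.08 mW

The common current is I = 13.6/34.51 = 0.3941 mA.
V(R_b) = I·R = 12.89 V; P = V·I = 12.89 × 0.3941 = 5.079 mW.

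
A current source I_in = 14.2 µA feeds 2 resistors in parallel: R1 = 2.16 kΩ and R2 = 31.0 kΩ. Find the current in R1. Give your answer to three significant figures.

With just two branches, the current splits inversely with resistance.
I(R1) = 14.2 × 31.0/(2.16 + 31.0) = 14.2 × 0.9349 = 13.28 µA.

I ≈ 13.3 µA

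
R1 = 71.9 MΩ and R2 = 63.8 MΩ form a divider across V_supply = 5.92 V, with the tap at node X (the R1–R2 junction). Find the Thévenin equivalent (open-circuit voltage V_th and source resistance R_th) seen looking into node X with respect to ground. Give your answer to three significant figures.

Open-circuit (no load on X): V_th = V_supply · R2/(R1 + R2) = 5.92 × 63.8/(71.90 + 63.8) = 2.783 V.
Looking into X with the source shorted: R_th = R1·R2/(R1+R2) = 71.90 × 63.8/135.7 = 33.80 MΩ.

V_th ≈ 2.78 V, R_th ≈ 33.8 MΩ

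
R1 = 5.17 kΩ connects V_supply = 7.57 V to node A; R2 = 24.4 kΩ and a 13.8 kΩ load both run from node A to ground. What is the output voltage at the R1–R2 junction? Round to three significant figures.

V_out ≈ 4.77 V

R2 ‖ R_L = (24.4 × 13.8)/(24.4 + 13.8) = 8.815 kΩ.
Voltage divider with the loaded lower leg: V_out = 7.57 × 8.815/(5.17 + 8.815) = 7.57 × 0.6303 = 4.771 V.
(Unloaded it would be 6.25 V; the load pulls it down.)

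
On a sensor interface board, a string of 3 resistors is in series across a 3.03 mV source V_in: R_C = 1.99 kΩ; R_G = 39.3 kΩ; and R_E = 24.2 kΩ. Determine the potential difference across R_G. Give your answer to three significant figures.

Series total: ΣR = 1.99 + 39.3 + 24.2 = 65.49 kΩ.
Voltage divider: V = V_in · (39.30 / 65.49) = 3.03 × 0.6001 = 1.818 mV.

V ≈ 1.82 mV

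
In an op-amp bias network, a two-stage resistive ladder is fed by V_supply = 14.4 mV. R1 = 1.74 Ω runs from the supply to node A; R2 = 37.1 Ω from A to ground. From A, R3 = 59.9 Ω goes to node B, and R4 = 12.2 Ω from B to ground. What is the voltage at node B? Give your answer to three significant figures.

V_B ≈ 2.28 mV

Looking into the second stage from A: R3 + R4 = 72.10 Ω appears in parallel with R2.
Effective lower resistance at A: R2 ‖ 72.10 = 24.50 Ω.
So V_A = 14.4 × 0.9337 = 13.44 mV.
Then the unloaded second divider: V_B = V_A × R4/(R3+R4) = 13.44 × 0.1692 = 2.275 mV.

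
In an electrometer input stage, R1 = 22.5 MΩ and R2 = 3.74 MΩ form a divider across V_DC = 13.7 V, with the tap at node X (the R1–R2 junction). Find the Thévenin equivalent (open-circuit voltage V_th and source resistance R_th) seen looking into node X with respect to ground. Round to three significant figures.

V_th ≈ 1.95 V, R_th ≈ 3.21 MΩ

V_th is the unloaded tap voltage: V_DC · R2/(R1+R2) = 13.7 × 0.1425 = 1.953 V.
With V_DC suppressed (replaced by a short), R_th = R1 ‖ R2 = (22.50 × 3.74)/(22.50 + 3.74) = 3.207 MΩ.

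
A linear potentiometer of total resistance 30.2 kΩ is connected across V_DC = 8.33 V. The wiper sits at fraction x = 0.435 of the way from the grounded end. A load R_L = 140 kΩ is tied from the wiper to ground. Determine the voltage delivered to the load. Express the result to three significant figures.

Split the track: R_lower = x·R_p = 13.14 kΩ, R_upper = (1−x)·R_p = 17.06 kΩ.
(x·R_p) ‖ R_L = 12.01 kΩ.
Loaded-divider output: V_out = 8.33 × 0.4131 = 3.441 V.

V_out ≈ 3.44 V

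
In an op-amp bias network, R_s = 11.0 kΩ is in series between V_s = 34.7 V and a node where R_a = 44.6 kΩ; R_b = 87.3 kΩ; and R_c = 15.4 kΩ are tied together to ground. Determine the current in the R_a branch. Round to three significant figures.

I ≈ 0.373 mA

Combine the parallel branches: R_p = (1/44.6 + 1/87.3 + 1/15.4)⁻¹ = 10.12 kΩ.
Node voltage V_A = V_s · R_p/(R_s + R_p) = 34.7 × 0.4792 = 16.63 V.
I(R_a) = V_A / R_a = 16.63/44.6 = 0.3728 mA.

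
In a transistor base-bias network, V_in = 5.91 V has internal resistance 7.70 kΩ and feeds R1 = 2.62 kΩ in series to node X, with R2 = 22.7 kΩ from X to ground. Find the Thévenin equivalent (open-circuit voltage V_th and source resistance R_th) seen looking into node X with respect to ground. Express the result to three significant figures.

V_th ≈ 4.06 V, R_th ≈ 7.09 kΩ

R1' = 7.70 + 2.62 = 10.32 kΩ (source resistance + R1).
With X open, the divider is unloaded: V_th = 5.91 × 22.7/33.02 = 4.063 V.
Zeroing V_in shorts the top of R1' to ground, so R_th = R1' ‖ R2 = 7.095 kΩ.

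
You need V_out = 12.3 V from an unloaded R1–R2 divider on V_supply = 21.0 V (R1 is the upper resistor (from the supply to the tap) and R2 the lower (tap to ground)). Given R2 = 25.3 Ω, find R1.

R1 ≈ 17.9 Ω

Required fraction k = V_out/V_supply = 0.5857.
So R1 = R2 · (V_supply/V_out − 1) = 25.3 × (21.0/12.3 − 1) = 25.3 × 0.7073 = 17.90 Ω.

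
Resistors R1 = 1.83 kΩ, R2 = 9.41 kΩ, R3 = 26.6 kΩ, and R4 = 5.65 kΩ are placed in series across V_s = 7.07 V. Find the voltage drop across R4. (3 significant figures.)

V ≈ 0.918 V

Series total: ΣR = 1.83 + 9.41 + 26.6 + 5.65 = 43.49 kΩ.
V = V_s · R/ΣR = 7.07 × 0.1299 = 0.9185 V.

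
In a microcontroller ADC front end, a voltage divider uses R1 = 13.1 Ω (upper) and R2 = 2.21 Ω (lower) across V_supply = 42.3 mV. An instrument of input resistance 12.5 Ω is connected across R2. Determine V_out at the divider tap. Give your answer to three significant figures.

First combine the lower leg with the load: R2 ‖ R_L = 1.878 Ω.
Voltage divider with the loaded lower leg: V_out = 42.3 × 1.878/(13.1 + 1.878) = 42.3 × 0.1254 = 5.304 mV.

V_out ≈ 5.30 mV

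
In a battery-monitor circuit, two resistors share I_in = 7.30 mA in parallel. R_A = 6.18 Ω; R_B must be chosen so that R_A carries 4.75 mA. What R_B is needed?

R_B ≈ 11.5 Ω

The fraction through R_A equals R_B/(R_A+R_B).
With f = 0.6507, R_B = R_A · f/(1−f) = 6.18 × 1.863 = 11.51 Ω.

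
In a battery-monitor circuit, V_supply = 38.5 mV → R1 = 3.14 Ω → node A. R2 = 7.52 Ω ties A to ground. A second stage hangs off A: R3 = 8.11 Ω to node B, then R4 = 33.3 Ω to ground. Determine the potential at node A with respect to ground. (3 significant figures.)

Node A sees R2 in parallel with the series input of stage 2, R3 + R4 = 41.41 Ω.
R2 ‖ (R3+R4) = 6.364 Ω.
V_A = 38.5 × 6.364/(3.14 + 6.364) = 25.78 mV.

V_A ≈ 25.8 mV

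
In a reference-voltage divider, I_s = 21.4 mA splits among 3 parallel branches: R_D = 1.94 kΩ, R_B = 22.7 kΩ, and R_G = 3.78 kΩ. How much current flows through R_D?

Total conductance ΣG = 1/1.94 + 1/22.7 + 1/3.78 = 0.8241 (units of 1/kΩ).
R_D takes the fraction G_k/ΣG = 0.5155/0.8241 = 0.6255, so I = 21.4 × 0.6255 = 13.39 mA.

I ≈ 13.4 mA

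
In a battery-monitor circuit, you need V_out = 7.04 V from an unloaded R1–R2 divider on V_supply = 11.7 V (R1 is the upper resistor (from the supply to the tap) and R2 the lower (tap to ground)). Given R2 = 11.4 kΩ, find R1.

R1 ≈ 7.55 kΩ

Required fraction k = V_out/V_supply = 0.6017.
R1 = R2·(1/k − 1) = 11.4 × 0.6619 = 7.546 kΩ.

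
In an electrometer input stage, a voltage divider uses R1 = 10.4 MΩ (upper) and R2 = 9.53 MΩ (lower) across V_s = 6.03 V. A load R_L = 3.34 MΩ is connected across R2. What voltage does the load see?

V_out ≈ 1.16 V

R2 ‖ R_L = (9.53 × 3.34)/(9.53 + 3.34) = 2.473 MΩ.
Voltage divider with the loaded lower leg: V_out = 6.03 × 2.473/(10.4 + 2.473) = 6.03 × 0.1921 = 1.158 V.
(Unloaded it would be 2.88 V; the load pulls it down.)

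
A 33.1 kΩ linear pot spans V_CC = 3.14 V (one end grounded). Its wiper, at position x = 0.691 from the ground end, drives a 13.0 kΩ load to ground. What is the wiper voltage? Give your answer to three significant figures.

Split the track: R_lower = x·R_p = 22.87 kΩ, R_upper = (1−x)·R_p = 10.23 kΩ.
R_L loads the lower segment: effective lower R = 8.289 kΩ.
Then V_out = V_CC · 8.289/(10.23 + 8.289) = 1.406 V.

V_out ≈ 1.41 V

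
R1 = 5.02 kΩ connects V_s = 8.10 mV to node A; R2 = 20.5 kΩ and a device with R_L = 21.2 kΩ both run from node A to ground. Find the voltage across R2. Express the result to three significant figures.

The load sits in parallel with R2, giving an effective lower resistance R2' = R2·R_L/(R2+R_L) = 10.42 kΩ.
Voltage divider with the loaded lower leg: V_out = 8.10 × 10.42/(5.02 + 10.42) = 8.10 × 0.6749 = 5.467 mV.
(Unloaded it would be 6.51 mV; the load pulls it down.)

V_out ≈ 5.47 mV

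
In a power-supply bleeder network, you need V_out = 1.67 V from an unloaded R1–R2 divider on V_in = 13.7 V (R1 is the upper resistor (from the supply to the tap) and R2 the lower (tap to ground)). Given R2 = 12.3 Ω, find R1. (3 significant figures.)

V_out/V_in = R2/(R1+R2) = 0.1219.
Rearranging, R1 = R2·(1−k)/k = 12.3 × 7.204 = 88.60 Ω.

R1 ≈ 88.6 Ω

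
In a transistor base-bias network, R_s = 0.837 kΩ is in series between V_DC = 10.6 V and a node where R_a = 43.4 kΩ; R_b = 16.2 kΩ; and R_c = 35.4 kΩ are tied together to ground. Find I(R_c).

I ≈ 0.274 mA

Equivalent of the parallel group: R_p = 8.848 kΩ.
V_A by voltage divider: V_A = 10.6 × 8.848/(0.837 + 8.848) = 9.684 V.
Branch current I = V_A/R_c = 9.684/35.4 = 0.2736 mA.
(Check via current divider: I_total = 1.094 mA; share G_k/ΣG = 0.2499 → same result.)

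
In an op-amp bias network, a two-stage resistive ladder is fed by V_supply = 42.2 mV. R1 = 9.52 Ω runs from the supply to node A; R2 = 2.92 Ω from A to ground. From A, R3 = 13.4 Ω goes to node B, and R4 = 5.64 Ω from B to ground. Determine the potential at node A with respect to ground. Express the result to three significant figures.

Node A sees R2 in parallel with the series input of stage 2, R3 + R4 = 19.04 Ω.
R2 ‖ (R3+R4) = 2.532 Ω.
V_A = 42.2 × 2.532/(9.52 + 2.532) = 8.865 mV.

V_A ≈ 8.87 mV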